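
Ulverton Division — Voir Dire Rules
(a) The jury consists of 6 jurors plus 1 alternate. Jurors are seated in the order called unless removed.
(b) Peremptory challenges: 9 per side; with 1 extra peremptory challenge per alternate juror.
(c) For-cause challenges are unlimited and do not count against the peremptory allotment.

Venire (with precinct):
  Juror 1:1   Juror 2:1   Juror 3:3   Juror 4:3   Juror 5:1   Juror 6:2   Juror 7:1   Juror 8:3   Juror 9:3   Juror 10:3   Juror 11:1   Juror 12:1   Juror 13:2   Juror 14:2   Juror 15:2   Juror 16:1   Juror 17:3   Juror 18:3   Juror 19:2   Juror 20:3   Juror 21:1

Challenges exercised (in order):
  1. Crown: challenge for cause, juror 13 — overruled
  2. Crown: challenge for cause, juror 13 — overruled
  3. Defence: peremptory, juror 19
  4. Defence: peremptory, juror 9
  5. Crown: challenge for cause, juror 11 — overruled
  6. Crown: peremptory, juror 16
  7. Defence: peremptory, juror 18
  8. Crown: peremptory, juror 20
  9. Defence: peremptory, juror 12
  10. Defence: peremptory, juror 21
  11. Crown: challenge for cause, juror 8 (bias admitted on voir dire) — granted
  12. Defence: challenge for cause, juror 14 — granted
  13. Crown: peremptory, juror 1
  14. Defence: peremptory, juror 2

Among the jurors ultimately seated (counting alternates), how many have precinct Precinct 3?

Removed: #1, #2, #8, #9, #12, #14, #16, #18, #19, #20, #21.
Seated (7 incl. alternates): #3, #4, #5, #6, #7, #10, #11.
Of those, in Precinct 3: #3, #4, #10 → 3.

3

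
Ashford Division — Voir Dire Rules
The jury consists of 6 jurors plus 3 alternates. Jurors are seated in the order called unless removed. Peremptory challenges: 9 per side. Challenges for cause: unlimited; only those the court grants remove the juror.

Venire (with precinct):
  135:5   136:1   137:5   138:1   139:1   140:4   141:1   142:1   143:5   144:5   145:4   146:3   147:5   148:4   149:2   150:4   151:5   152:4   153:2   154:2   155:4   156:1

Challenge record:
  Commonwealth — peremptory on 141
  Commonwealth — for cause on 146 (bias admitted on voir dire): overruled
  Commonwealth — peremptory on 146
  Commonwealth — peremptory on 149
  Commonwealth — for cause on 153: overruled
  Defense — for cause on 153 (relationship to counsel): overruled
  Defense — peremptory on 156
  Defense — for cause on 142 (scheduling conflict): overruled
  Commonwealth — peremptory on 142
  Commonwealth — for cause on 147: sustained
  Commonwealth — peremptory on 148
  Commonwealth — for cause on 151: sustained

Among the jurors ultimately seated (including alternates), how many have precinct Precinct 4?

Removed: #141, #142, #146, #147, #148, #149, #151, #156.
Seated (9 incl. alternates): #135, #136, #137, #138, #139, #140, #143, #144, #145.
Of those, in Precinct 4: #140, #145 → 2.

2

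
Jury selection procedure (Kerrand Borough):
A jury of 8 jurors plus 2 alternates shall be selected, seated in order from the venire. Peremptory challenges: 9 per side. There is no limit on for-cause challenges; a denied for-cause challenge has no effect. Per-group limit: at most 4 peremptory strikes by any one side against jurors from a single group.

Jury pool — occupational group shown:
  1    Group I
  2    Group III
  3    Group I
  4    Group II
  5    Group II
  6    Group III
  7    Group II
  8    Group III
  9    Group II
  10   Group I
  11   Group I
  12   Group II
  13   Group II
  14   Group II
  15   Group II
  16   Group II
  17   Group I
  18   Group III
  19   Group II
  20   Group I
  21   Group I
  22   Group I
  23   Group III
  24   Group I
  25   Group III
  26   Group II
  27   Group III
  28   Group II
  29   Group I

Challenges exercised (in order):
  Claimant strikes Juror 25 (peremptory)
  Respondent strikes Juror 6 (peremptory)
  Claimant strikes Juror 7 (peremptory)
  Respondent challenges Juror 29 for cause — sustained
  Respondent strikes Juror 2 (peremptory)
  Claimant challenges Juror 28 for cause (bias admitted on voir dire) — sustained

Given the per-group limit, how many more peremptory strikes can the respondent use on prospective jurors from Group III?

Respondent peremptories so far: #6, #2 — 2 of 9 used, 7 left overall.
Against Group III: #6, #2 — 2 used; per-group cap 4 leaves 2.
Binding limit: min(7, 2) = 2.

2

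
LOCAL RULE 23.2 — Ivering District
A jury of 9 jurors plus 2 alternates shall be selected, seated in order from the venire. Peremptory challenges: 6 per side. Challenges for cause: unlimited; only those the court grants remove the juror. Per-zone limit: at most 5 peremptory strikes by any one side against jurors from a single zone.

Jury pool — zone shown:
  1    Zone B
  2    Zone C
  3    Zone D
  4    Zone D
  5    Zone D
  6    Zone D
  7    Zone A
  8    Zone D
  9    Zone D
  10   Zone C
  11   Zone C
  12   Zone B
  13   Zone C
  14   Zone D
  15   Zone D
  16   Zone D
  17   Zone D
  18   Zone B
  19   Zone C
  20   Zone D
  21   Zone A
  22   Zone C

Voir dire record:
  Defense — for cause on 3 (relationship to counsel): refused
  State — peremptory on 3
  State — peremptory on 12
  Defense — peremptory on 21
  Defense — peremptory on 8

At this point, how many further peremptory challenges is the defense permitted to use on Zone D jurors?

Defense peremptories so far: #21, #8 — 2 of 6 used, 4 left overall.
Against Zone D: #8 — 1 used; per-zone cap 5 leaves 4.
Binding limit: min(4, 4) = 4.

4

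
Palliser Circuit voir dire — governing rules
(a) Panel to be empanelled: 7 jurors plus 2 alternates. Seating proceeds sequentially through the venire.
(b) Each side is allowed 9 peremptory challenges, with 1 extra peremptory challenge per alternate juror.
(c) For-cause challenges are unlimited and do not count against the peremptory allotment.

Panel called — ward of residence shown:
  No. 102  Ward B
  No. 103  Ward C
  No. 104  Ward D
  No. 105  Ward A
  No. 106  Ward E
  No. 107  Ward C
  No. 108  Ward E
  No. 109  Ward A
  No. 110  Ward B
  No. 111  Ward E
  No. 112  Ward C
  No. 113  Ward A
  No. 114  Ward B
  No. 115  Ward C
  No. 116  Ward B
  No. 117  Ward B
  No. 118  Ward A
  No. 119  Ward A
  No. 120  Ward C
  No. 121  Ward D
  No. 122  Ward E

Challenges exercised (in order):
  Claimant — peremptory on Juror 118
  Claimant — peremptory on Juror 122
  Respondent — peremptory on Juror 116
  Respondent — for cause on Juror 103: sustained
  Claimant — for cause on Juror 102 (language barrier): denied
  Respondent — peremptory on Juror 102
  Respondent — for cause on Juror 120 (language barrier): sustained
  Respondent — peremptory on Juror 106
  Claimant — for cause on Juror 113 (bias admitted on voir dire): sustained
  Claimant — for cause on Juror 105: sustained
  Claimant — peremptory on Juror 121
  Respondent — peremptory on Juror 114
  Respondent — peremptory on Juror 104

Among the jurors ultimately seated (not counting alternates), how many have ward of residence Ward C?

Removed: #102, #103, #104, #105, #106, #113, #114, #116, #118, #120, #121, #122.
Seated jurors 1–7: #107, #108, #109, #110, #111, #112, #115 (alternates #117, #119 not counted).
Of those, in Ward C: #107, #112, #115 → 3.

3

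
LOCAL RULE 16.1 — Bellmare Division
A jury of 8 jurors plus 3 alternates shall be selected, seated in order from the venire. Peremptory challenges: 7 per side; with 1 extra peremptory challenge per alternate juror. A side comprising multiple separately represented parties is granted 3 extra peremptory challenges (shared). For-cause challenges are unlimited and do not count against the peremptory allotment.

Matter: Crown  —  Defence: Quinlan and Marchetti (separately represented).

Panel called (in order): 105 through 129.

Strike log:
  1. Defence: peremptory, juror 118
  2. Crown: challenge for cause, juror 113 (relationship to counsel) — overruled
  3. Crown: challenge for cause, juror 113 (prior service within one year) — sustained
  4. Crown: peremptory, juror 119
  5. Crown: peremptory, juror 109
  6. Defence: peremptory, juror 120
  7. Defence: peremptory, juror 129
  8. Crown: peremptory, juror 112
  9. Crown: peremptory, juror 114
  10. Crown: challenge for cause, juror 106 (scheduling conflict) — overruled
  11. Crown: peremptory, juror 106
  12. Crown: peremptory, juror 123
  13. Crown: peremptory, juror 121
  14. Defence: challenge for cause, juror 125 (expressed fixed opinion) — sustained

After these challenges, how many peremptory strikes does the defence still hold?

Defence allotment: 7 base + 1 × 3 alternates + 3 multi-party = 13.
Defence peremptories used: #118, #120, #129 — 3 (the for-cause on #125 doesn't count).
Remaining: 13 − 3 = 10.

10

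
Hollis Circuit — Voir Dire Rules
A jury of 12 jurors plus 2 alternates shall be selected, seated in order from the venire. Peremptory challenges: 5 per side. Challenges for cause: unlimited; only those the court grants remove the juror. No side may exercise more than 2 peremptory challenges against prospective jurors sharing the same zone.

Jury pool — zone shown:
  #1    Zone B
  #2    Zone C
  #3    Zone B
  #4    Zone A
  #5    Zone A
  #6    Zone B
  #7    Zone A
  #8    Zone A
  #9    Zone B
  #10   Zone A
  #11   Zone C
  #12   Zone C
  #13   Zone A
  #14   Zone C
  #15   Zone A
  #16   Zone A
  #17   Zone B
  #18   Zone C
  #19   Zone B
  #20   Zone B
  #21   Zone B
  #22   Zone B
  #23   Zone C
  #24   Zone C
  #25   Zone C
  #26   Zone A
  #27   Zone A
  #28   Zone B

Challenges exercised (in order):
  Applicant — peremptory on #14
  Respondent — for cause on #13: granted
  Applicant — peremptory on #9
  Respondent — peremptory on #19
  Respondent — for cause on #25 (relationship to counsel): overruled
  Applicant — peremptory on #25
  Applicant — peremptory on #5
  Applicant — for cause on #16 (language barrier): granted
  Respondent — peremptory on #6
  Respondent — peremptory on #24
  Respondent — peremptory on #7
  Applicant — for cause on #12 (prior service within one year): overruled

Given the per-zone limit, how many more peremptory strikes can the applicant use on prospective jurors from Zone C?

0

Applicant peremptories so far: #14, #9, #25, #5 — 4 of 5 used, 1 left overall.
Against Zone C: #14, #25 — 2 used; per-zone cap 2 leaves 0.
Binding limit: min(1, 0) = 0.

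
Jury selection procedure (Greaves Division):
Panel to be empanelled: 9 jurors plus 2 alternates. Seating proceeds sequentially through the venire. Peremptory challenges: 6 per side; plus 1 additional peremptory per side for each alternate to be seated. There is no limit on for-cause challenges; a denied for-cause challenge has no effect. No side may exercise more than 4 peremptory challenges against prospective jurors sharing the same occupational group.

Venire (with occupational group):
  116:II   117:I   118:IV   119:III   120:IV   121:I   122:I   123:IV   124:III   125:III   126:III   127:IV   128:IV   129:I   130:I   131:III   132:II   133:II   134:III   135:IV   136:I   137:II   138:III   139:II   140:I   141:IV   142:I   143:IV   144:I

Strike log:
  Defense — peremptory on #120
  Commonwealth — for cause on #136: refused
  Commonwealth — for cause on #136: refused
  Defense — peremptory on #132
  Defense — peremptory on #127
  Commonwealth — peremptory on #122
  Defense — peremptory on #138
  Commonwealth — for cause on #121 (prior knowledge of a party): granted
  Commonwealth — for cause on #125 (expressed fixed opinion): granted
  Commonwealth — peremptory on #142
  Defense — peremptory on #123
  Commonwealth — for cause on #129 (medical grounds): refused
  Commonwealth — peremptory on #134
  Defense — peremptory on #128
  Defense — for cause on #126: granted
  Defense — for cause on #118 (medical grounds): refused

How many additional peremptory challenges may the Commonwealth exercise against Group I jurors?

2

Commonwealth peremptories so far: #122, #142, #134 — 3 of 8 used, 5 left overall.
Against Group I: #122, #142 — 2 used; per-group cap 4 leaves 2.
Binding limit: min(5, 2) = 2.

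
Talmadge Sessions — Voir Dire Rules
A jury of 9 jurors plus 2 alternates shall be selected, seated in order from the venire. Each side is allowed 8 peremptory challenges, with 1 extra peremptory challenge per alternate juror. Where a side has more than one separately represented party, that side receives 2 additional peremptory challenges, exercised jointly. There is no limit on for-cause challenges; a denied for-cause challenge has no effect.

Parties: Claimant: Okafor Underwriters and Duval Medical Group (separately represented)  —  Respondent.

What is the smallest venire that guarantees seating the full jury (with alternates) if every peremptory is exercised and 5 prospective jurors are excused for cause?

38

Seats to fill: 9 + 2 alternates = 11.
Peremptories — Claimant: 8 + 1×2 + 2 = 12; Respondent: 8 + 1×2 = 10; total 22.
For-cause removals: 5.
Minimum venire: 11 + 22 + 5 = 38.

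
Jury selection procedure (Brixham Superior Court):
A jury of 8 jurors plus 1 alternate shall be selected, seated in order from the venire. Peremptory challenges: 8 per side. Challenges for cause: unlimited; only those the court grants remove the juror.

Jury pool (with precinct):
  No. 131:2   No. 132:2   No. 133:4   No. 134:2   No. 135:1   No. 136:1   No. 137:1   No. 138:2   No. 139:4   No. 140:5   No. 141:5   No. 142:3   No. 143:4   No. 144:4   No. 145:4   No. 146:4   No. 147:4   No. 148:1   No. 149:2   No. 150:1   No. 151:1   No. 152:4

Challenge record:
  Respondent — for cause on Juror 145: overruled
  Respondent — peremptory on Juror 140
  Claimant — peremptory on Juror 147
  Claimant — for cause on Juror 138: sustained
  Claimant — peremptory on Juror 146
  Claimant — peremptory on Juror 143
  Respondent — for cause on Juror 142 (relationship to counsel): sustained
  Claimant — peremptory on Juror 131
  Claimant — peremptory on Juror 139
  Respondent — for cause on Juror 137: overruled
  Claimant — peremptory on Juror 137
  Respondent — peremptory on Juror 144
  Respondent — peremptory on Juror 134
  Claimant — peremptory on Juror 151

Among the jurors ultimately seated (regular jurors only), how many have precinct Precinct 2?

Removed: #131, #134, #137, #138, #139, #140, #142, #143, #144, #146, #147, #151.
Seated jurors 1–8: #132, #133, #135, #136, #141, #145, #148, #149 (alternates #150 not counted).
Of those, in Precinct 2: #132, #149 → 2.

2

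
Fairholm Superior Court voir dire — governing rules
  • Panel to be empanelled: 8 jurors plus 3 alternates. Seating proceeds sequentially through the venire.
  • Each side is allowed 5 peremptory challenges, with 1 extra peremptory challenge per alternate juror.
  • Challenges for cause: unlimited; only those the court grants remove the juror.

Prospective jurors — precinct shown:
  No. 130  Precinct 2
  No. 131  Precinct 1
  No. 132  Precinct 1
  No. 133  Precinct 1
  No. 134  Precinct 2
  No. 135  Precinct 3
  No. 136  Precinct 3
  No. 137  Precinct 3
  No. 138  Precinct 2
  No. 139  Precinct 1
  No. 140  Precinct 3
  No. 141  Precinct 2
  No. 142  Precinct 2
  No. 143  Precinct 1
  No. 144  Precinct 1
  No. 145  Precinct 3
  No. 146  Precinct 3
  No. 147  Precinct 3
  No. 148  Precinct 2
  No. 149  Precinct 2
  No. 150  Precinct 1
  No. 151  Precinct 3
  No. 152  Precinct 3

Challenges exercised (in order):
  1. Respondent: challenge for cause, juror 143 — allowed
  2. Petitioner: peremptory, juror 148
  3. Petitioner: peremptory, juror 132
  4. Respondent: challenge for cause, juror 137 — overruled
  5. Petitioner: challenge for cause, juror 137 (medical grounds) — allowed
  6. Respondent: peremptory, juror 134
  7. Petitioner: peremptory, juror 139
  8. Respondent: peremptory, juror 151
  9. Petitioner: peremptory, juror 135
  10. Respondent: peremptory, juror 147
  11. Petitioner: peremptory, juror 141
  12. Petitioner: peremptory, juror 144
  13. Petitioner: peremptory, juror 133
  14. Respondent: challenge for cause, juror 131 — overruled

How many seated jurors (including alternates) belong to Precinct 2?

4

Removed: #132, #133, #134, #135, #137, #139, #141, #143, #144, #147, #148, #151.
Seated (11 incl. alternates): #130, #131, #136, #138, #140, #142, #145, #146, #149, #150, #152.
Of those, in Precinct 2: #130, #138, #142, #149 → 4.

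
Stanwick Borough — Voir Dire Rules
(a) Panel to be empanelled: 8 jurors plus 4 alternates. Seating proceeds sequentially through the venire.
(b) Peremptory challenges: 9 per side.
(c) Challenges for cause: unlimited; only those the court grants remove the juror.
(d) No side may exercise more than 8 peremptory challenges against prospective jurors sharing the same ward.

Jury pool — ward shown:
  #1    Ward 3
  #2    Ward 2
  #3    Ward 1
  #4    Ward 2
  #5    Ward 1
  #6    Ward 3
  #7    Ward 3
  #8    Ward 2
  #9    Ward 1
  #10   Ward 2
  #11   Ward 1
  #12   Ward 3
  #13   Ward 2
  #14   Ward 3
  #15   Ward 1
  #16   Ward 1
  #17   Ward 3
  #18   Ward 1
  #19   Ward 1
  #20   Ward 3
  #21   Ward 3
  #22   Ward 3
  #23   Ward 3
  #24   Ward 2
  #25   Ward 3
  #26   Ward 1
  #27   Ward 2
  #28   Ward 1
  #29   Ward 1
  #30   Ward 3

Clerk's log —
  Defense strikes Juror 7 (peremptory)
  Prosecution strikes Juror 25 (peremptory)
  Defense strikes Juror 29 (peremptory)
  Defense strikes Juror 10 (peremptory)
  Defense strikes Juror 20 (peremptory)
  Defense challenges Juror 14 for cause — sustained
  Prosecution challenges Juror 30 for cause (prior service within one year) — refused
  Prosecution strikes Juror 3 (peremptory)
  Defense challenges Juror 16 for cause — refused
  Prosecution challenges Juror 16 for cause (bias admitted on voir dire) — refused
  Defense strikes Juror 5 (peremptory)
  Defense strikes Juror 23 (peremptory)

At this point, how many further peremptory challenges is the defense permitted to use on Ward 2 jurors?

3

Defense peremptories so far: #7, #29, #10, #20, #5, #23 — 6 of 9 used, 3 left overall.
Against Ward 2: #10 — 1 used; per-ward cap 8 leaves 7.
Binding limit: min(3, 7) = 3.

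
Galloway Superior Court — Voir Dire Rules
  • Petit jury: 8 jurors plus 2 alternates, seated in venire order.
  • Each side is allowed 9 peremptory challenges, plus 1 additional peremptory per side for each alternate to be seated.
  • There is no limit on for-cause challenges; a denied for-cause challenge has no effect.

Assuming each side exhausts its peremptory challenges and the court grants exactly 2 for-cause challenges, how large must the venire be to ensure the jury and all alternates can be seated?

Seats to fill: 8 + 2 alternates = 10.
Peremptories: 9 + 1×2 = 11 per side × 2 sides = 22.
For-cause removals: 2.
Minimum venire: 10 + 22 + 2 = 34.

34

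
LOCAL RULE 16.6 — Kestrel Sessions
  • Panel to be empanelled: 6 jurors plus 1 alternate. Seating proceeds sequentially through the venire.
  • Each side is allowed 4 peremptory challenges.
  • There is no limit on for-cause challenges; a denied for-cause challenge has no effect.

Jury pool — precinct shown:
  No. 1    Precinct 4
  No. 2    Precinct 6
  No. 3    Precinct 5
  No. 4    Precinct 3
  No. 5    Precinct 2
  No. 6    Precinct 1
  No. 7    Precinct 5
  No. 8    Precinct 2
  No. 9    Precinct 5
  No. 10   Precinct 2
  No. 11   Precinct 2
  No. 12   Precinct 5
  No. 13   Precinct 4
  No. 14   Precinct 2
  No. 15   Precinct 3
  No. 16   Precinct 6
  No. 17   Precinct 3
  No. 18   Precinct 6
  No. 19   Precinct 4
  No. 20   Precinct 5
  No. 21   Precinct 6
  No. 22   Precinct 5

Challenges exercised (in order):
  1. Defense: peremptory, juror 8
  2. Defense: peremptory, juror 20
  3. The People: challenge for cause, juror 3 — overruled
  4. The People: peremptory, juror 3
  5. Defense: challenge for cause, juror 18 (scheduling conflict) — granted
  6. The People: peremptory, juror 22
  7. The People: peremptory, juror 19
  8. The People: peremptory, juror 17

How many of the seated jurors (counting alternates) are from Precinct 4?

Removed: #3, #8, #17, #18, #19, #20, #22.
Seated (7 incl. alternates): #1, #2, #4, #5, #6, #7, #9.
Of those, in Precinct 4: #1 → 1.

1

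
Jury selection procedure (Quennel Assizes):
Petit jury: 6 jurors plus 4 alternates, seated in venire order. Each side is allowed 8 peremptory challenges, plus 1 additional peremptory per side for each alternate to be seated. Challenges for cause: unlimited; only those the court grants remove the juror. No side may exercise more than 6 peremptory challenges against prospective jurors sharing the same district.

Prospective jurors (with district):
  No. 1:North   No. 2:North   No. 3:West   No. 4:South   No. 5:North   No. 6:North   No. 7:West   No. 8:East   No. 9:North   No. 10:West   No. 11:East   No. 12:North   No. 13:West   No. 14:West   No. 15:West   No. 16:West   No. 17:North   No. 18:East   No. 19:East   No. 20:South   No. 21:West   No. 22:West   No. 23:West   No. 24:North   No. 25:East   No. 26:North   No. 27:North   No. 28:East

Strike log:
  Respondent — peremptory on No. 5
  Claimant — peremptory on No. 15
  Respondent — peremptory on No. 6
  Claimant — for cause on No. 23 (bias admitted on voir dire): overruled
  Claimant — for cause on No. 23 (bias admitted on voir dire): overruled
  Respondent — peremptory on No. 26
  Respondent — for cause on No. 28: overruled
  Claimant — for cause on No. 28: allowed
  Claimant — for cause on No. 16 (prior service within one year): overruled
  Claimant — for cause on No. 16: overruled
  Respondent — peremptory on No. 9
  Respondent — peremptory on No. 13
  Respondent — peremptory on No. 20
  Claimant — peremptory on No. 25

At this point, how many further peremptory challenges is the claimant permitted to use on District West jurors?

5

Claimant peremptories so far: #15, #25 — 2 of 12 used, 10 left overall.
Against District West: #15 — 1 used; per-district cap 6 leaves 5.
Binding limit: min(10, 5) = 5.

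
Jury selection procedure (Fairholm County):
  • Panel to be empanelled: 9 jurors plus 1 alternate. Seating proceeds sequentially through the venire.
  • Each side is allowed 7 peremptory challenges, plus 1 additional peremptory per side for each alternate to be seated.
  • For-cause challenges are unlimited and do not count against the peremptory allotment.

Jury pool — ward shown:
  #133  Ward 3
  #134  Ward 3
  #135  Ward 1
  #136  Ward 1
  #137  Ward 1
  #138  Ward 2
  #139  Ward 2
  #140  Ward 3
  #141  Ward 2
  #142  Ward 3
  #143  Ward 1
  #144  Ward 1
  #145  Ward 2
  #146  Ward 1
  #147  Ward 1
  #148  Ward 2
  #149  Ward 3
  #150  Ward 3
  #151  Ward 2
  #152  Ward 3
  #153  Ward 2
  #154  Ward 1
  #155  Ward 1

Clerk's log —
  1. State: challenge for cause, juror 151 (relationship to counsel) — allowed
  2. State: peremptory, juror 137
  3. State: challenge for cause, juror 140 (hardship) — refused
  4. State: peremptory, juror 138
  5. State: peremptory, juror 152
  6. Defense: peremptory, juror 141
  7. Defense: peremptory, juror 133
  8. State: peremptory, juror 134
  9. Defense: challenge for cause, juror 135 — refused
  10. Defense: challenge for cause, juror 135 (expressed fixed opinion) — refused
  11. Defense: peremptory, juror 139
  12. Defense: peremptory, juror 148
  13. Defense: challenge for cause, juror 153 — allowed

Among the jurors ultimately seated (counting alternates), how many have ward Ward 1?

6

Removed: #133, #134, #137, #138, #139, #141, #148, #151, #152, #153.
Seated (10 incl. alternates): #135, #136, #140, #142, #143, #144, #145, #146, #147, #149.
Of those, in Ward 1: #135, #136, #143, #144, #146, #147 → 6.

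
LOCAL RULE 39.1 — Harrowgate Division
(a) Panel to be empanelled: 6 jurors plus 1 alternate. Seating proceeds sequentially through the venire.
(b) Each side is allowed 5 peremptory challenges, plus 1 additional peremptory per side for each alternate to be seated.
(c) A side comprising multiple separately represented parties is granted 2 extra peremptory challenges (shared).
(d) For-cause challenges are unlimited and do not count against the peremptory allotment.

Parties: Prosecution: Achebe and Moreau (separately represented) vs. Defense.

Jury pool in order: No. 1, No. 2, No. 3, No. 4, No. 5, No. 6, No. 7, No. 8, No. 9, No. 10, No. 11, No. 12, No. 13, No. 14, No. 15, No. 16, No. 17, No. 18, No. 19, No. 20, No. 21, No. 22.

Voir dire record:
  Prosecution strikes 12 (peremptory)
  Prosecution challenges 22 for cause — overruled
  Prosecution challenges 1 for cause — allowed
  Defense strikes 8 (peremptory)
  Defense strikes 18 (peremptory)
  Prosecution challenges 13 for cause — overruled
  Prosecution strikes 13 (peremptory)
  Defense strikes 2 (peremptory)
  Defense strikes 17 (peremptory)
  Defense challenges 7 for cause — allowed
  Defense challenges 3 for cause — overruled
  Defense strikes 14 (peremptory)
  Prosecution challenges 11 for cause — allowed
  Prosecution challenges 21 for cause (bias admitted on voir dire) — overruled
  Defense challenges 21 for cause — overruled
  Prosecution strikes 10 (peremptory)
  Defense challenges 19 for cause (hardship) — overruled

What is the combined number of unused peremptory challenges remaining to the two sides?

6

Prosecution allotment: 5 base + 1 × 1 alternate + 2 multi-party = 8. Defense allotment: 5 base + 1 × 1 alternate = 6.
Prosecution peremptories used: #12, #13, #10 — 3 (for-cause on #22, #1, #13, #11, #21 don't count).
Defense peremptories used: #8, #18, #2, #17, #14 — 5 (for-cause on #7, #3, #21, #19 don't count).
Remaining: (8 − 3) + (6 − 5) = 6.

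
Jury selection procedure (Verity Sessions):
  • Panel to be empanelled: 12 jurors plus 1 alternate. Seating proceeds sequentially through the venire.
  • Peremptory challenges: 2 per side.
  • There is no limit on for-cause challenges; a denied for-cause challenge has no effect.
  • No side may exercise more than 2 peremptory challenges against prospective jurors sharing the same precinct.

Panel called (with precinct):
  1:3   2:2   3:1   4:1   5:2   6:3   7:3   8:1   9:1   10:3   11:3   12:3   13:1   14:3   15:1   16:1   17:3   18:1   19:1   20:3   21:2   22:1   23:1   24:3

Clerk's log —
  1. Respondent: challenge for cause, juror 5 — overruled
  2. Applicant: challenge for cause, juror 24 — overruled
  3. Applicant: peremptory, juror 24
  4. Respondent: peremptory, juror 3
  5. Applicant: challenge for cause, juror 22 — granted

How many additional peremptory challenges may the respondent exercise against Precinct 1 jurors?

1

Respondent peremptories so far: #3 — 1 of 2 used, 1 left overall.
Against Precinct 1: #3 — 1 used; per-precinct cap 2 leaves 1.
Binding limit: min(1, 1) = 1.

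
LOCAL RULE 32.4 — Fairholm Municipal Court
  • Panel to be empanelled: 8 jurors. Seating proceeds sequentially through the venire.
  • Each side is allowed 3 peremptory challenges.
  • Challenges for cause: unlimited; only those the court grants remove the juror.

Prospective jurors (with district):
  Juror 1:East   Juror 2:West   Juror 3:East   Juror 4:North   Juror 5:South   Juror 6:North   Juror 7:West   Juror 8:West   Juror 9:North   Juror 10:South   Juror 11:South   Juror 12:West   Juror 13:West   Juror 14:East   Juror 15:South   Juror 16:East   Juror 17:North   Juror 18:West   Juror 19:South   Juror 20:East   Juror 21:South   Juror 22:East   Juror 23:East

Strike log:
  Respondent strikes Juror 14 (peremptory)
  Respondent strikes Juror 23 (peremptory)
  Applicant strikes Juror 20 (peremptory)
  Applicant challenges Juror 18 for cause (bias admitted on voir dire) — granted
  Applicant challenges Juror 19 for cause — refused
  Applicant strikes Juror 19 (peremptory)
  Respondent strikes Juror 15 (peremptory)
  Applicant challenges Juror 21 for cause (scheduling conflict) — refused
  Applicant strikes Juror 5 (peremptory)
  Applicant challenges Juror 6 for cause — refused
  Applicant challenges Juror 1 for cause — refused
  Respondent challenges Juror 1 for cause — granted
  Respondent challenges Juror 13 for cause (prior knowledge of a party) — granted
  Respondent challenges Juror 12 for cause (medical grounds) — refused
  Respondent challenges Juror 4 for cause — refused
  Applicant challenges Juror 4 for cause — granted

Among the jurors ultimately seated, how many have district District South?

2

Removed: #1, #4, #5, #13, #14, #15, #18, #19, #20, #23.
Seated jurors 1–8: #2, #3, #6, #7, #8, #9, #10, #11.
Of those, in District South: #10, #11 → 2.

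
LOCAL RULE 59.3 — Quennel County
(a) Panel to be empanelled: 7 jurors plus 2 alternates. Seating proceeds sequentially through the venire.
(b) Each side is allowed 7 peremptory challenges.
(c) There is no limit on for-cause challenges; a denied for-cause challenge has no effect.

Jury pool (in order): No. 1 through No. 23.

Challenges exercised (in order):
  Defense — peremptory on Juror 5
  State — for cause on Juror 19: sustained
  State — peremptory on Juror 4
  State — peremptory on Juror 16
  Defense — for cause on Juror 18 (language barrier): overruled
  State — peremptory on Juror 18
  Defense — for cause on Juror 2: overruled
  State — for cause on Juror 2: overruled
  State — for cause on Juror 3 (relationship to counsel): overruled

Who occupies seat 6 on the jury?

8

Removed: #4, #5, #16, #18, #19. (#2, #3 stay — for-cause denied.)
Seating in order: seats 1–7 → #1, #2, #3, #6, #7, #8, #9; alternates → #10, #11.
So seat 6 is #8.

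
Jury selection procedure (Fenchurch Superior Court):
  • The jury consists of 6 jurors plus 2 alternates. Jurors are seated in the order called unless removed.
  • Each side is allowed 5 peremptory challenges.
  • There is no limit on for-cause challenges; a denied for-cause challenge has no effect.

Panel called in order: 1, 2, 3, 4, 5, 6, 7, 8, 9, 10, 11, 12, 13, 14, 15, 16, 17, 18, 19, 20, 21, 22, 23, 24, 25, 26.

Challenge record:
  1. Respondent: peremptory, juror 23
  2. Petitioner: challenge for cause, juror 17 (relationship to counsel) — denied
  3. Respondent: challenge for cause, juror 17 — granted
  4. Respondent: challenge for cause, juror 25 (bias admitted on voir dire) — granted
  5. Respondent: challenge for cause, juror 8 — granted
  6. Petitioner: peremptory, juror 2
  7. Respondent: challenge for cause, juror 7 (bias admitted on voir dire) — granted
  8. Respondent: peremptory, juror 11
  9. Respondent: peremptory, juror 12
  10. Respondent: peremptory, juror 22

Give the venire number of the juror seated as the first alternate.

10

Removed: #2, #7, #8, #11, #12, #17, #22, #23, #25.
Seating in order: seats 1–6 → #1, #3, #4, #5, #6, #9; alternates → #10, #13.
So alternate 1 is #10.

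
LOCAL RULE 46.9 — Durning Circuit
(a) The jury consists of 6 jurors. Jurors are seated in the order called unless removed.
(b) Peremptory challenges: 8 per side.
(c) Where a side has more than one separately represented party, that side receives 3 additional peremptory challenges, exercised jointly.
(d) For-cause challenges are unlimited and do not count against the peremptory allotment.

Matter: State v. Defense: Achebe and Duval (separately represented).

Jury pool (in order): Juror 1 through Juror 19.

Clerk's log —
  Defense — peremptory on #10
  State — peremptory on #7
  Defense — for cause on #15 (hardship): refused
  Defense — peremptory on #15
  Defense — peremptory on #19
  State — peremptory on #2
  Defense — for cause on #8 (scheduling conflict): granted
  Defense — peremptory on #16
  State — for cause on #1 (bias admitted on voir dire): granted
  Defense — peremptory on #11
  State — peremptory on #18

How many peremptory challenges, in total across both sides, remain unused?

11

State allotment: 8. Defense allotment: 8 base + 3 multi-party = 11.
State peremptories used: #7, #2, #18 — 3 (the for-cause on #1 doesn't count).
Defense peremptories used: #10, #15, #19, #16, #11 — 5 (for-cause on #15, #8 don't count).
Remaining: (8 − 3) + (11 − 5) = 11.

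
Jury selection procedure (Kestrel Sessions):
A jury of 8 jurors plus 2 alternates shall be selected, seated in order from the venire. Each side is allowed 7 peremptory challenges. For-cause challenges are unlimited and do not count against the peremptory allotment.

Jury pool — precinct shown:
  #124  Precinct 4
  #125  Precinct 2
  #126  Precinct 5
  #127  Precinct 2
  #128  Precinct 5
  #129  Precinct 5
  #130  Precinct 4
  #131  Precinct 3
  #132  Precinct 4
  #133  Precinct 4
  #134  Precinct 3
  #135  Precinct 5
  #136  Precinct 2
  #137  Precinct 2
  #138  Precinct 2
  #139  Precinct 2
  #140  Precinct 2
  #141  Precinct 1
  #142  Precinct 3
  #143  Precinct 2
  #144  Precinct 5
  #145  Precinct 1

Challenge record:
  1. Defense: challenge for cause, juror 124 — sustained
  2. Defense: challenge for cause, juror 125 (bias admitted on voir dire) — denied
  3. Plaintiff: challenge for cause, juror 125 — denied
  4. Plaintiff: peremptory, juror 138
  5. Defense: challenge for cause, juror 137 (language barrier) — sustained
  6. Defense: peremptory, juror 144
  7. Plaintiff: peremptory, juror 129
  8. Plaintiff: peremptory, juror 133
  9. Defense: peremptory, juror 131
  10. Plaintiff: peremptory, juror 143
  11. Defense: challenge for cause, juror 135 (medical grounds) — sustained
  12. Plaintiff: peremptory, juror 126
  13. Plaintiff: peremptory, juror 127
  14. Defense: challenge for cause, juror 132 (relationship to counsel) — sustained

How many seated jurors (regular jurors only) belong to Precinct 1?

Removed: #124, #126, #127, #129, #131, #132, #133, #135, #137, #138, #143, #144.
Seated jurors 1–8: #125, #128, #130, #134, #136, #139, #140, #141 (alternates #142, #145 not counted).
Of those, in Precinct 1: #141 → 1.

1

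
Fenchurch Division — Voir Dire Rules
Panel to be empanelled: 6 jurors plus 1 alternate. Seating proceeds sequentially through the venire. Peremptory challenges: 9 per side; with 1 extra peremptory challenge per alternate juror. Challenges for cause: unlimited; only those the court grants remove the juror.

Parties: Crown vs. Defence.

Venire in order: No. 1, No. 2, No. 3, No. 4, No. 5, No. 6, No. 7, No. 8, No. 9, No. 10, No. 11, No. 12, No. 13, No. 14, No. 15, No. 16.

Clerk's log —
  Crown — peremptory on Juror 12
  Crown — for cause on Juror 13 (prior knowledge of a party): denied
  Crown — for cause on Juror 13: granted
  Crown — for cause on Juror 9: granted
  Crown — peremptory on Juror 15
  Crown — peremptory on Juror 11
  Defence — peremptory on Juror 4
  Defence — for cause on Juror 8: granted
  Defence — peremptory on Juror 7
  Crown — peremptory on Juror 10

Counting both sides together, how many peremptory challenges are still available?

Crown allotment: 9 base + 1 × 1 alternate = 10. Defence allotment: 9 base + 1 × 1 alternate = 10.
Crown peremptories used: #12, #15, #11, #10 — 4 (for-cause on #13, #13, #9 don't count).
Defence peremptories used: #4, #7 — 2 (the for-cause on #8 doesn't count).
Remaining: (10 − 4) + (10 − 2) = 14.

14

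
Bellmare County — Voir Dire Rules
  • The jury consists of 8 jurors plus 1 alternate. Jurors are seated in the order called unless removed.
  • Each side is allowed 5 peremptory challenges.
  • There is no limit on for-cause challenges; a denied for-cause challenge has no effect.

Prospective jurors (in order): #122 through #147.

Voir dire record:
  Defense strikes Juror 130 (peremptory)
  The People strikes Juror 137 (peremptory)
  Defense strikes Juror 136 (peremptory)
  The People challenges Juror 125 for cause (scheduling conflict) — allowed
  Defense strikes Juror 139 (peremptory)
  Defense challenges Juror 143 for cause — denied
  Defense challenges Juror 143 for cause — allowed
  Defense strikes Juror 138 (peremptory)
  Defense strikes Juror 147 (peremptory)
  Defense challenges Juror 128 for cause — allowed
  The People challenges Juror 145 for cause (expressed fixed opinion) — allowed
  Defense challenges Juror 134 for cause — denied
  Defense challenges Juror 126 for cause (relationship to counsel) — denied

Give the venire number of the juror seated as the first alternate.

Removed: #125, #128, #130, #136, #137, #138, #139, #143, #145, #147. (#126, #134 stay — for-cause denied.)
Seating in order: seats 1–8 → #122, #123, #124, #126, #127, #129, #131, #132; alternates → #133.
So alternate 1 is #133.

133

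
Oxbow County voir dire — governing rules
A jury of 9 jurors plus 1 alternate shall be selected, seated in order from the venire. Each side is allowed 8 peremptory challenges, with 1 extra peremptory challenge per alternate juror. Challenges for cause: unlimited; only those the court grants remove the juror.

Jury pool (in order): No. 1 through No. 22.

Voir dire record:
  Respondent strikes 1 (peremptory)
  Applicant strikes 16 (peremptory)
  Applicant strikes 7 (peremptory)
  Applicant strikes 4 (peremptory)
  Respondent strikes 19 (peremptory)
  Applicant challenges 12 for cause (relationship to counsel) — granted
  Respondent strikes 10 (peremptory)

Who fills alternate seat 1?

Removed: #1, #4, #7, #10, #12, #16, #19.
Filling seats in venire order through position 10: #2, #3, #5, #6, #8, #9, #11, #13, #14, #15.
So alternate 1 is #15.

15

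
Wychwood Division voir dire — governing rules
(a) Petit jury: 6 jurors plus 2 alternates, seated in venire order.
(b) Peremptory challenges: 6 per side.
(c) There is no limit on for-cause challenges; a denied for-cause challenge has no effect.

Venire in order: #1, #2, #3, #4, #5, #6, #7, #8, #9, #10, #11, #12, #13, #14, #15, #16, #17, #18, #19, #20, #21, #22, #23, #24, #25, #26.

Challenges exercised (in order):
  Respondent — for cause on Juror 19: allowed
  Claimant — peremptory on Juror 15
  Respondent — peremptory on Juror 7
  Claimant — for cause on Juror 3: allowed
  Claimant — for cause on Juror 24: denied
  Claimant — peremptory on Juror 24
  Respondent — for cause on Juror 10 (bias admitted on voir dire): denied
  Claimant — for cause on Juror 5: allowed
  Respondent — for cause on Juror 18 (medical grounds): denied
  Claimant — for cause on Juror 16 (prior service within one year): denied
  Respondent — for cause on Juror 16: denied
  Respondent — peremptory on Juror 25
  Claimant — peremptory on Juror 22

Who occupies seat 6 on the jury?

9

Removed: #3, #5, #7, #15, #19, #22, #24, #25. (#10, #16, #18 stay — for-cause denied.)
Seating in order: seats 1–6 → #1, #2, #4, #6, #8, #9; alternates → #10, #11.
So seat 6 is #9.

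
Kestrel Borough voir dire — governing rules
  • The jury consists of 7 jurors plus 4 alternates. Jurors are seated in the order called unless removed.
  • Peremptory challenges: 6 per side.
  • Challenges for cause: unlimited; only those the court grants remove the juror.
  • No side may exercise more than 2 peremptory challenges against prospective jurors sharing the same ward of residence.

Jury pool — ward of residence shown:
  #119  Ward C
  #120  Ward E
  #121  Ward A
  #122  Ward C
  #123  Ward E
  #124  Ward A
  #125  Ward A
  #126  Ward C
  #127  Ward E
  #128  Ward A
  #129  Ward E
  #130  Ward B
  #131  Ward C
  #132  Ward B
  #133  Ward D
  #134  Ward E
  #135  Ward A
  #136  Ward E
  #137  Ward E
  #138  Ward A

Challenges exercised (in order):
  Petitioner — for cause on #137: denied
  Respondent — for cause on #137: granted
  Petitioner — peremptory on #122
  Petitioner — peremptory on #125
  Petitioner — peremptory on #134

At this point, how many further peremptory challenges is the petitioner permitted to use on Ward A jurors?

Petitioner peremptories so far: #122, #125, #134 — 3 of 6 used, 3 left overall.
Against Ward A: #125 — 1 used; per-ward cap 2 leaves 1.
Binding limit: min(3, 1) = 1.

1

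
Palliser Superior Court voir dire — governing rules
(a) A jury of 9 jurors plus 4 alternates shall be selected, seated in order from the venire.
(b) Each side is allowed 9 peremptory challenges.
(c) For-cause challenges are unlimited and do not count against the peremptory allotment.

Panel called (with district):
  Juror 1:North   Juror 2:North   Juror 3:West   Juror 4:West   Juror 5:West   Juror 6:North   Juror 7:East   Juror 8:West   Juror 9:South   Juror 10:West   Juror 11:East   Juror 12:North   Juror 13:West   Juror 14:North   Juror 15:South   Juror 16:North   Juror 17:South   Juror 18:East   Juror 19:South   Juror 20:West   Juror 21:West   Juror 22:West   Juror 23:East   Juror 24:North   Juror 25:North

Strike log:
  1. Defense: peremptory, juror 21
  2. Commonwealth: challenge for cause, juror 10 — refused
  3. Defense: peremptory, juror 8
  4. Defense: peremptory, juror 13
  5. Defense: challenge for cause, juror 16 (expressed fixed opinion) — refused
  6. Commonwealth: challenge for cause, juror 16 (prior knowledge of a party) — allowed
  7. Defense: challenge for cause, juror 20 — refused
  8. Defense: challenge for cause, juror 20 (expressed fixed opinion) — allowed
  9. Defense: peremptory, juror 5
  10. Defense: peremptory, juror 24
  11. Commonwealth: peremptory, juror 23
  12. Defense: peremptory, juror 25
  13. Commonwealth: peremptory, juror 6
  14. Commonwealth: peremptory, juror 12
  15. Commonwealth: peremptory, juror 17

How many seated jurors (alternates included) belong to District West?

4

Removed: #5, #6, #8, #12, #13, #16, #17, #20, #21, #23, #24, #25.
Seated (13 incl. alternates): #1, #2, #3, #4, #7, #9, #10, #11, #14, #15, #18, #19, #22.
Of those, in District West: #3, #4, #10, #22 → 4.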